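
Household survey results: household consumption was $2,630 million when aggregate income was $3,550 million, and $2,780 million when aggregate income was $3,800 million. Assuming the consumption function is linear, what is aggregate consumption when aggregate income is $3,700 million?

MPC = (2780 − 2630)/(3800 − 3550) = 150/250 = 0.6
a = 2630 − 0.6(3550) = 2630 − 2130 = 500
C = 500 + 0.6(3700) = 500 + 2220 = 2720

C = 2720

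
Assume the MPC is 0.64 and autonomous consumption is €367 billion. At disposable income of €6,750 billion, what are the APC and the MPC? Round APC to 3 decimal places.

MPC = 0.64 (the slope of the consumption function)
C = 367 + 0.64(6750) = 4687, so APC = 4687/6750 = 0.694

APC = 0.694; MPC = 0.64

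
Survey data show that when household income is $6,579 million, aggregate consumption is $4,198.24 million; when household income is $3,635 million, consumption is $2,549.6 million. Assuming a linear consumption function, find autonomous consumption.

MPC = ΔC/ΔY = (4198.24 − 2549.6)/(6579 − 3635) = 1648.64/2944 = 0.56
a = C − MPC·Y = 2549.6 − 0.56(3635) = 2549.6 − 2035.6 = 514

a = 514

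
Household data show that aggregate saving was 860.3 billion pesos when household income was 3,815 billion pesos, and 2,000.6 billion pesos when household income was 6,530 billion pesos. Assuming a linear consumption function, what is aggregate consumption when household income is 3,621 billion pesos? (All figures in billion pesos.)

C = 2842.18

MPS = ΔS/ΔY = (2000.6 − 860.3)/(6530 − 3815) = 1140.3/2715 = 0.42
MPC = 1 − MPS = 0.58
Autonomous saving = 860.3 − 0.42(3815) = -742, so a = 742
C = 742 + 0.58(3621) = 742 + 2100.18 = 2842.18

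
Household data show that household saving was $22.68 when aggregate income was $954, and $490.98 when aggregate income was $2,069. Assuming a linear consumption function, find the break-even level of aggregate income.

Y = 900

MPS = ΔS/ΔY = (490.98 − 22.68)/(2069 − 954) = 468.3/1115 = 0.42
MPC = 1 − MPS = 0.58
From S(954) = 22.68: −a + 0.42(954) = 22.68, so a = 400.68 − 22.68 = 378
Break-even (S = 0): Y = a/MPS = 378/0.42 = 900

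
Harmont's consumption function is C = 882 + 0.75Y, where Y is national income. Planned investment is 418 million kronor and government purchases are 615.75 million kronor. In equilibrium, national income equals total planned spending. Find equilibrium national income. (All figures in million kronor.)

Y = 7663

Y = C + I + G = 882 + 0.75Y + 418 + 615.75
Y − 0.75Y = 1915.75
0.25Y = 1915.75, so Y = 1915.75/0.25 = 7663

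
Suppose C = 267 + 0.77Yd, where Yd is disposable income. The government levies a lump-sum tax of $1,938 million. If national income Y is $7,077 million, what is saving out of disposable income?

Yd = Y − T = 7077 − 1938 = 5139
C = 267 + 0.77(5139) = 267 + 3957.03 = 4224.03
S = Yd − C = 5139 − 4224.03 = 914.97

S = 914.97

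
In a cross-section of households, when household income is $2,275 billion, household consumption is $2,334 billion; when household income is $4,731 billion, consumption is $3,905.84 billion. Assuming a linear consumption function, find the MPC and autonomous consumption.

MPC = 0.64; a = 878

MPC = ΔC/ΔY = (3905.84 − 2334)/(4731 − 2275) = 1571.84/2456 = 0.64
a = C − MPC·Y = 2334 − 0.64(2275) = 2334 − 1456 = 878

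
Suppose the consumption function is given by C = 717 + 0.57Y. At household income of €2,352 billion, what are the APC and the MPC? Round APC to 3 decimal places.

APC = 0.875; MPC = 0.57

MPC = 0.57 (the slope of the consumption function)
C = 717 + 0.57(2352) = 2057.64, so APC = 2057.64/2352 = 0.875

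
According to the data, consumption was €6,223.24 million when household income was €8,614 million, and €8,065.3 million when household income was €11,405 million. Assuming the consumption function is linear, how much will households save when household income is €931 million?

MPC = (8065.3 − 6223.24)/(11405 − 8614) = 1842.06/2791 = 0.66
a = 6223.24 − 0.66(8614) = 6223.24 − 5685.24 = 538
C = 538 + 0.66(931) = 1152.46
S = 931 − 1152.46 = -221.46

S = -221.46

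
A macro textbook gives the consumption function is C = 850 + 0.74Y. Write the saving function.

S = -850 + 0.26Y

S = Y − C = Y − (850 + 0.74Y) = -850 + (1 − 0.74)Y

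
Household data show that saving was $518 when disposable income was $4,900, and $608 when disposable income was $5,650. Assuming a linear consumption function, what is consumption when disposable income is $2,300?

MPS = ΔS/ΔY = (608 − 518)/(5650 − 4900) = 90/750 = 0.12
MPC = 1 − MPS = 0.88
Autonomous saving = 518 − 0.12(4900) = -70, so a = 70
C = 70 + 0.88(2300) = 70 + 2024 = 2094

C = 2094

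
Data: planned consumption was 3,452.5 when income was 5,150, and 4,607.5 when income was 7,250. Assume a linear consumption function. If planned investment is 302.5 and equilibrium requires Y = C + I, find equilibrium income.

MPC = (4607.5 − 3452.5)/(7250 − 5150) = 1155/2100 = 0.55
a = 3452.5 − 0.55(5150) = 620
Equilibrium: Y = 620 + 0.55Y + 302.5
0.45Y = 922.5, so Y = 922.5/0.45 = 2050

Y = 2050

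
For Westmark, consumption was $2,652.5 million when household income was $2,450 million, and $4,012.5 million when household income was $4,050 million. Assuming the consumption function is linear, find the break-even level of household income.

Y = 3800

MPC = (4012.5 − 2652.5)/(4050 − 2450) = 1360/1600 = 0.85
a = 2652.5 − 0.85(2450) = 2652.5 − 2082.5 = 570
Break-even: Y = a/(1−MPC) = 570/0.15 = 3800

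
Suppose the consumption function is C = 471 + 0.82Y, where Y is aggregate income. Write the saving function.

S = -471 + 0.18Y

S = Y − C = Y − (471 + 0.82Y) = -471 + (1 − 0.82)Y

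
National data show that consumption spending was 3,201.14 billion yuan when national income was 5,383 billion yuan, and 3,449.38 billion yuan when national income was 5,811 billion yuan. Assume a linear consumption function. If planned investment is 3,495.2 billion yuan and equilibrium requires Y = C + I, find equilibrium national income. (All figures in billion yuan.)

Y = 8510

MPC = (3449.38 − 3201.14)/(5811 − 5383) = 248.24/428 = 0.58
a = 3201.14 − 0.58(5383) = 79
Equilibrium: Y = 79 + 0.58Y + 3495.2
0.42Y = 3574.2, so Y = 3574.2/0.42 = 8510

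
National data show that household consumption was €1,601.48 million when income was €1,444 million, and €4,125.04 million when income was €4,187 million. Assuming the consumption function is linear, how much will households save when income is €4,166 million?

S = 60.28

MPC = (4125.04 − 1601.48)/(4187 − 1444) = 2523.56/2743 = 0.92
a = 1601.48 − 0.92(1444) = 1601.48 − 1328.48 = 273
C = 273 + 0.92(4166) = 4105.72
S = 4166 − 4105.72 = 60.28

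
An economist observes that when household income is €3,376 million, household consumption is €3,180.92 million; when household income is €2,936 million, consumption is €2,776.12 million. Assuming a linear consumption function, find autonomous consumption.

MPC = ΔC/ΔY = (3180.92 − 2776.12)/(3376 − 2936) = 404.8/440 = 0.92
a = C − MPC·Y = 2776.12 − 0.92(2936) = 2776.12 − 2701.12 = 75

a = 75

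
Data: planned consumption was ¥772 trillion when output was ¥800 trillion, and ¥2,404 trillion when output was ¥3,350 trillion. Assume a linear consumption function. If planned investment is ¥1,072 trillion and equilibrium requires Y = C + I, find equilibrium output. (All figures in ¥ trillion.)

Y = 3700

MPC = (2404 − 772)/(3350 − 800) = 1632/2550 = 0.64
a = 772 − 0.64(800) = 260
Equilibrium: Y = 260 + 0.64Y + 1072
0.36Y = 1332, so Y = 1332/0.36 = 3700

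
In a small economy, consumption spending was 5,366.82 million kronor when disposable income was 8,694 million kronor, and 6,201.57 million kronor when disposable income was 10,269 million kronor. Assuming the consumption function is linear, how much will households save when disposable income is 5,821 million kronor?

MPC = (6201.57 − 5366.82)/(10269 − 8694) = 834.75/1575 = 0.53
a = 5366.82 − 0.53(8694) = 5366.82 − 4607.82 = 759
C = 759 + 0.53(5821) = 3844.13
S = 5821 − 3844.13 = 1976.87

S = 1976.87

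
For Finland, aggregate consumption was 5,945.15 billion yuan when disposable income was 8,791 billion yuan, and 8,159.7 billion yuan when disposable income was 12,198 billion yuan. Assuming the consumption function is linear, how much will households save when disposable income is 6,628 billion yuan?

MPC = (8159.7 − 5945.15)/(12198 − 8791) = 2214.55/3407 = 0.65
a = 5945.15 − 0.65(8791) = 5945.15 − 5714.15 = 231
C = 231 + 0.65(6628) = 4539.2
S = 6628 − 4539.2 = 2088.8

S = 2088.8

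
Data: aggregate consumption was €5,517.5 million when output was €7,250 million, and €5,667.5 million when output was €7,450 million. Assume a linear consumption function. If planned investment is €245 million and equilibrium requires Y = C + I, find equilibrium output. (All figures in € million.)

Y = 1300

MPC = (5667.5 − 5517.5)/(7450 − 7250) = 150/200 = 0.75
a = 5517.5 − 0.75(7250) = 80
Equilibrium: Y = 80 + 0.75Y + 245
0.25Y = 325, so Y = 325/0.25 = 1300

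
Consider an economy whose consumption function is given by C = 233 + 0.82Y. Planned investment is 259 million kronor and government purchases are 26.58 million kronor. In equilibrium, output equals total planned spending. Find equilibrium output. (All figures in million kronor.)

Y = 2881

Y = C + I + G = 233 + 0.82Y + 259 + 26.58
Y − 0.82Y = 518.58
0.18Y = 518.58, so Y = 518.58/0.18 = 2881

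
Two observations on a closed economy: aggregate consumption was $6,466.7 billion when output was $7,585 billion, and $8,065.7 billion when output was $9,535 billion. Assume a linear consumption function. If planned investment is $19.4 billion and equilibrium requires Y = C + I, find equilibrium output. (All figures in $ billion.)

Y = 1480

MPC = (8065.7 − 6466.7)/(9535 − 7585) = 1599/1950 = 0.82
a = 6466.7 − 0.82(7585) = 247
Equilibrium: Y = 247 + 0.82Y + 19.4
0.18Y = 266.4, so Y = 266.4/0.18 = 1480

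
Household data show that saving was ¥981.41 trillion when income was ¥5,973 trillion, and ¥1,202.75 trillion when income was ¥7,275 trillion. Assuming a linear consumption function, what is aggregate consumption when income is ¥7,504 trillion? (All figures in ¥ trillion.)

MPS = ΔS/ΔY = (1202.75 − 981.41)/(7275 − 5973) = 221.34/1302 = 0.17
MPC = 1 − MPS = 0.83
Autonomous saving = 981.41 − 0.17(5973) = -34, so a = 34
C = 34 + 0.83(7504) = 34 + 6228.32 = 6262.32

C = 6262.32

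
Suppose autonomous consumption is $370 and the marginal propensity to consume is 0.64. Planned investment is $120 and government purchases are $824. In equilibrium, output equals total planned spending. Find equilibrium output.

Y = 3650

Y = C + I + G = 370 + 0.64Y + 120 + 824
Y − 0.64Y = 1314
0.36Y = 1314, so Y = 1314/0.36 = 3650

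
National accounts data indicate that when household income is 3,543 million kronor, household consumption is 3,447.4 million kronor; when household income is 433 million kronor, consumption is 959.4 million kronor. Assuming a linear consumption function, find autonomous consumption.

a = 613

MPC = ΔC/ΔY = (3447.4 − 959.4)/(3543 − 433) = 2488/3110 = 0.8
a = C − MPC·Y = 959.4 − 0.8(433) = 959.4 − 346.4 = 613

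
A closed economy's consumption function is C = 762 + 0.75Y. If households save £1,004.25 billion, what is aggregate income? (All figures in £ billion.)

Y = 7065

S = Y − C = -762 + 0.25Y
-762 + 0.25Y = 1004.25, so 0.25Y = 1766.25 and Y = 7065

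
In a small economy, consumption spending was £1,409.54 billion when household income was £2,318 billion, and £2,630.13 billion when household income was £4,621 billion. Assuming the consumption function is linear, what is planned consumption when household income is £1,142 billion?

MPC = (2630.13 − 1409.54)/(4621 − 2318) = 1220.59/2303 = 0.53
a = 1409.54 − 0.53(2318) = 1409.54 − 1228.54 = 181
C = 181 + 0.53(1142) = 181 + 605.26 = 786.26

C = 786.26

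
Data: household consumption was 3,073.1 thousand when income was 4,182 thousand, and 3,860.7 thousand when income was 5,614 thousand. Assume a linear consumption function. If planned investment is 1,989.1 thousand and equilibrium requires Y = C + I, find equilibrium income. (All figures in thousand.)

Y = 6138

MPC = (3860.7 − 3073.1)/(5614 − 4182) = 787.6/1432 = 0.55
a = 3073.1 − 0.55(4182) = 773
Equilibrium: Y = 773 + 0.55Y + 1989.1
0.45Y = 2762.1, so Y = 2762.1/0.45 = 6138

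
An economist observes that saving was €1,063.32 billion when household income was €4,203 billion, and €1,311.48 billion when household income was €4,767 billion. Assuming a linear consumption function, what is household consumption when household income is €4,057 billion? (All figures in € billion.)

C = 3057.92

MPS = ΔS/ΔY = (1311.48 − 1063.32)/(4767 − 4203) = 248.16/564 = 0.44
MPC = 1 − MPS = 0.56
Autonomous saving = 1063.32 − 0.44(4203) = -786, so a = 786
C = 786 + 0.56(4057) = 786 + 2271.92 = 3057.92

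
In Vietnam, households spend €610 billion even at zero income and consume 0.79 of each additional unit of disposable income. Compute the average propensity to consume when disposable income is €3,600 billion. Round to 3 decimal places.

APC = 0.959

C = 610 + 0.79(3600) = 3454
APC = C/Y = 3454/3600 = 0.959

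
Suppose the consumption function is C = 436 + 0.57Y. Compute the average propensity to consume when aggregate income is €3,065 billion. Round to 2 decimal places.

C = 436 + 0.57(3065) = 2183.05
APC = C/Y = 2183.05/3065 = 0.71

APC = 0.71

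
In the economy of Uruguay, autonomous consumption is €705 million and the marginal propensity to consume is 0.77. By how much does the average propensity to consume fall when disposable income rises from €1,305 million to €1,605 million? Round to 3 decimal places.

ΔAPC = 0.101

At Y = 1305: C = 705 + 0.77(1305) = 1709.85, APC = 1709.85/1305 = 1.3102
At Y = 1605: C = 1940.85, APC = 1940.85/1605 = 1.2093
Fall in APC = 1.3102 − 1.2093 = 0.1009 ≈ 0.101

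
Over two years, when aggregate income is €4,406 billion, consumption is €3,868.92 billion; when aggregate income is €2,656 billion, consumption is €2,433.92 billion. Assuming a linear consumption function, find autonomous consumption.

a = 256

MPC = ΔC/ΔY = (3868.92 − 2433.92)/(4406 − 2656) = 1435/1750 = 0.82
a = C − MPC·Y = 2433.92 − 0.82(2656) = 2433.92 − 2177.92 = 256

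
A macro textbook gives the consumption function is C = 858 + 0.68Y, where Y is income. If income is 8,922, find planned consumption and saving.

C = 858 + 0.68(8922) = 858 + 6066.96 = 6924.96
S = Y − C = 8922 − 6924.96 = 1997.04

C = 6924.96; S = 1997.04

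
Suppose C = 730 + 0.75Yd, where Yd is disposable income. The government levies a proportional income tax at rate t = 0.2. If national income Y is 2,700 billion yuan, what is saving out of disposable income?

S = -190

Yd = (1 − 0.2)(2700) = 0.8(2700) = 2160
C = 730 + 0.75(2160) = 730 + 1620 = 2350
S = Yd − C = 2160 − 2350 = -190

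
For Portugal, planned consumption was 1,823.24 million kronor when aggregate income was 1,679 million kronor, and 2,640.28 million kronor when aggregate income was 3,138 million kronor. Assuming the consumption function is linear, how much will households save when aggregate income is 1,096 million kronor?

MPC = (2640.28 − 1823.24)/(3138 − 1679) = 817.04/1459 = 0.56
a = 1823.24 − 0.56(1679) = 1823.24 − 940.24 = 883
C = 883 + 0.56(1096) = 1496.76
S = 1096 − 1496.76 = -400.76

S = -400.76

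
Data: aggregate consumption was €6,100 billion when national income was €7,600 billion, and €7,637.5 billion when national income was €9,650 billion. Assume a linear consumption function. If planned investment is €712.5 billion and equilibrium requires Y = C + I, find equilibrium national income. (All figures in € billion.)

Y = 4450

MPC = (7637.5 − 6100)/(9650 − 7600) = 1537.5/2050 = 0.75
a = 6100 − 0.75(7600) = 400
Equilibrium: Y = 400 + 0.75Y + 712.5
0.25Y = 1112.5, so Y = 1112.5/0.25 = 4450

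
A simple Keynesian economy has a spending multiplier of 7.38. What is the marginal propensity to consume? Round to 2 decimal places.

k = 1/(1 − MPC), so 1 − MPC = 1/k = 1/7.38 = 0.1355
MPC = 1 − 0.1355 = 0.86

MPC = 0.86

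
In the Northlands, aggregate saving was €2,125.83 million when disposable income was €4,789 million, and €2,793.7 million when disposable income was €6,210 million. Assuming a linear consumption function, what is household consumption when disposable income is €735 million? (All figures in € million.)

C = 514.55

MPS = ΔS/ΔY = (2793.7 − 2125.83)/(6210 − 4789) = 667.87/1421 = 0.47
MPC = 1 − MPS = 0.53
Autonomous saving = 2125.83 − 0.47(4789) = -125, so a = 125
C = 125 + 0.53(735) = 125 + 389.55 = 514.55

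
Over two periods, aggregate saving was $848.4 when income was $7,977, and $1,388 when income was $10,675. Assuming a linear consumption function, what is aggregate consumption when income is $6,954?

C = 6310.2

MPS = ΔS/ΔY = (1388 − 848.4)/(10675 − 7977) = 539.6/2698 = 0.2
MPC = 1 − MPS = 0.8
Autonomous saving = 848.4 − 0.2(7977) = -747, so a = 747
C = 747 + 0.8(6954) = 747 + 5563.2 = 6310.2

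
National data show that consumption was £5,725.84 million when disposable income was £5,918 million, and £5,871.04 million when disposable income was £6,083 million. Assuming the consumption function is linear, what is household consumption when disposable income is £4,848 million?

MPC = (5871.04 − 5725.84)/(6083 − 5918) = 145.2/165 = 0.88
a = 5725.84 − 0.88(5918) = 5725.84 − 5207.84 = 518
C = 518 + 0.88(4848) = 518 + 4266.24 = 4784.24

C = 4784.24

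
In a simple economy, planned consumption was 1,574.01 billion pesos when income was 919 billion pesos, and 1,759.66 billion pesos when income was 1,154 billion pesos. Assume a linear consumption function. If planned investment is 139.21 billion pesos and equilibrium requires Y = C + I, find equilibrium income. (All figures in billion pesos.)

MPC = (1759.66 − 1574.01)/(1154 − 919) = 185.65/235 = 0.79
a = 1574.01 − 0.79(919) = 848
Equilibrium: Y = 848 + 0.79Y + 139.21
0.21Y = 987.21, so Y = 987.21/0.21 = 4701

Y = 4701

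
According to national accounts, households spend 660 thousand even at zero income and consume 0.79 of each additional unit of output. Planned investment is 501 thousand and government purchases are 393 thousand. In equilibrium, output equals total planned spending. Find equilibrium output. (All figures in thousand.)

Y = 7400

Y = C + I + G = 660 + 0.79Y + 501 + 393
Y − 0.79Y = 1554
0.21Y = 1554, so Y = 1554/0.21 = 7400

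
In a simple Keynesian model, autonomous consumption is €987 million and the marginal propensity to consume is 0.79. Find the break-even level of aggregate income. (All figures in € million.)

At break-even, C = Y: 987 + 0.79Y = Y
0.21Y = 987, so Y = 987/0.21 = 4700

Y = 4700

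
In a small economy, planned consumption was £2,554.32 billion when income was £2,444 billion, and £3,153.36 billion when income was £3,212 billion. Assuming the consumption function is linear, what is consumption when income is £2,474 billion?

MPC = (3153.36 − 2554.32)/(3212 − 2444) = 599.04/768 = 0.78
a = 2554.32 − 0.78(2444) = 2554.32 − 1906.32 = 648
C = 648 + 0.78(2474) = 648 + 1929.72 = 2577.72

C = 2577.72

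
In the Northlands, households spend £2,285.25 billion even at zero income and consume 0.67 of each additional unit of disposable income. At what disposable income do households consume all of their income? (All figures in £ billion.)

At break-even, C = Y: 2285.25 + 0.67Y = Y
0.33Y = 2285.25, so Y = 2285.25/0.33 = 6925

Y = 6925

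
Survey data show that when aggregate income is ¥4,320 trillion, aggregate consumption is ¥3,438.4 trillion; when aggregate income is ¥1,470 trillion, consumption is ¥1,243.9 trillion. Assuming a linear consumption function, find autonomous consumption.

a = 112

MPC = ΔC/ΔY = (3438.4 − 1243.9)/(4320 − 1470) = 2194.5/2850 = 0.77
a = C − MPC·Y = 1243.9 − 0.77(1470) = 1243.9 − 1131.9 = 112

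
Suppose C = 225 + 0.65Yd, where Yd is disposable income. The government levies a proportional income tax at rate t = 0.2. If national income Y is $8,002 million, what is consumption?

C = 4386.04

Yd = (1 − 0.2)(8002) = 0.8(8002) = 6401.6
C = 225 + 0.65(6401.6) = 225 + 4161.04 = 4386.04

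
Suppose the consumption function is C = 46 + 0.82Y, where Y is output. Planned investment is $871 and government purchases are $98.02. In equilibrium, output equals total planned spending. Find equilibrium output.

Y = C + I + G = 46 + 0.82Y + 871 + 98.02
Y − 0.82Y = 1015.02
0.18Y = 1015.02, so Y = 1015.02/0.18 = 5639

Y = 5639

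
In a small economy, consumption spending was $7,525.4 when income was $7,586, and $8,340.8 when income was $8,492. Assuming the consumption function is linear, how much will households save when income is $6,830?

S = -15

MPC = (8340.8 − 7525.4)/(8492 − 7586) = 815.4/906 = 0.9
a = 7525.4 − 0.9(7586) = 7525.4 − 6827.4 = 698
C = 698 + 0.9(6830) = 6845
S = 6830 − 6845 = -15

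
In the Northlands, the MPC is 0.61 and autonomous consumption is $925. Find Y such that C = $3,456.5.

925 + 0.61Y = 3456.5
0.61Y = 2531.5, so Y = 2531.5/0.61 = 4150

Y = 4150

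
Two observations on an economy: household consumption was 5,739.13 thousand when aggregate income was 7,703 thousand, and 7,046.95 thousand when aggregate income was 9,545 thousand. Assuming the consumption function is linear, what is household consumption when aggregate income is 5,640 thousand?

C = 4274.4

MPC = (7046.95 − 5739.13)/(9545 − 7703) = 1307.82/1842 = 0.71
a = 5739.13 − 0.71(7703) = 5739.13 − 5469.13 = 270
C = 270 + 0.71(5640) = 270 + 4004.4 = 4274.4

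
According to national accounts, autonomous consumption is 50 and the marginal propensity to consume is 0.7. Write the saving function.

S = Y − C = Y − (50 + 0.7Y) = -50 + (1 − 0.7)Y

S = -50 + 0.3Y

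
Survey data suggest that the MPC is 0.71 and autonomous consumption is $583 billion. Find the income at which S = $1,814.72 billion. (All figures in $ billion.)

S = Y − C = -583 + 0.29Y
-583 + 0.29Y = 1814.72, so 0.29Y = 2397.72 and Y = 8268

Y = 8268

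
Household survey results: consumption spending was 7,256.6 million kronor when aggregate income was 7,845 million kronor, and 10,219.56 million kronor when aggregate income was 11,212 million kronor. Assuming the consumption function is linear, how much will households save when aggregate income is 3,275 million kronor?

MPC = (10219.56 − 7256.6)/(11212 − 7845) = 2962.96/3367 = 0.88
a = 7256.6 − 0.88(7845) = 7256.6 − 6903.6 = 353
C = 353 + 0.88(3275) = 3235
S = 3275 − 3235 = 40

S = 40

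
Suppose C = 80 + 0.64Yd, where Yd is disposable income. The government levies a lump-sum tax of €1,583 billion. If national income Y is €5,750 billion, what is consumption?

C = 2746.88

Yd = Y − T = 5750 − 1583 = 4167
C = 80 + 0.64(4167) = 80 + 2666.88 = 2746.88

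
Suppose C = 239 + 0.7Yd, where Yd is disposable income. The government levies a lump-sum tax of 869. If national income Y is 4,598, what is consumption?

C = 2849.3

Yd = Y − T = 4598 − 869 = 3729
C = 239 + 0.7(3729) = 239 + 2610.3 = 2849.3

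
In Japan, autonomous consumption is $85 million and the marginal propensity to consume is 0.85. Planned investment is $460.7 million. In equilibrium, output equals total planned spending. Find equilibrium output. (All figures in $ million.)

Y = C + I = 85 + 0.85Y + 460.7
Y − 0.85Y = 545.7
0.15Y = 545.7, so Y = 545.7/0.15 = 3638

Y = 3638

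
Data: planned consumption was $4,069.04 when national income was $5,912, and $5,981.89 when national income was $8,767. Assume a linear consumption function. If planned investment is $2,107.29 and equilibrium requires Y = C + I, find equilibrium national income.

Y = 6713

MPC = (5981.89 − 4069.04)/(8767 − 5912) = 1912.85/2855 = 0.67
a = 4069.04 − 0.67(5912) = 108
Equilibrium: Y = 108 + 0.67Y + 2107.29
0.33Y = 2215.29, so Y = 2215.29/0.33 = 6713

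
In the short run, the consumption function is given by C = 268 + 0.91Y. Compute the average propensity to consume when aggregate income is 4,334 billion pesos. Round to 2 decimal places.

C = 268 + 0.91(4334) = 4211.94
APC = C/Y = 4211.94/4334 = 0.97

APC = 0.97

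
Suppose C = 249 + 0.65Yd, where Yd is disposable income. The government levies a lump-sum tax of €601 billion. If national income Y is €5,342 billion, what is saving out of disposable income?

S = 1410.35

Yd = Y − T = 5342 − 601 = 4741
C = 249 + 0.65(4741) = 249 + 3081.65 = 3330.65
S = Yd − C = 4741 − 3330.65 = 1410.35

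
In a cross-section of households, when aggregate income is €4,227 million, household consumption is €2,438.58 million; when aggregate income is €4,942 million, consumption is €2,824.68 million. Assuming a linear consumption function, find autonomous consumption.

a = 156

MPC = ΔC/ΔY = (2824.68 − 2438.58)/(4942 − 4227) = 386.1/715 = 0.54
a = C − MPC·Y = 2438.58 − 0.54(4227) = 2438.58 − 2282.58 = 156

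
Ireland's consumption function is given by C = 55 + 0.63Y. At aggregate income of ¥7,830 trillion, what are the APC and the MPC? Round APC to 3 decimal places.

APC = 0.637; MPC = 0.63

MPC = 0.63 (the slope of the consumption function)
C = 55 + 0.63(7830) = 4987.9, so APC = 4987.9/7830 = 0.637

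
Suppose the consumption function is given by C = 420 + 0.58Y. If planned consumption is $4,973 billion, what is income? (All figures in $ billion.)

Y = 7850

420 + 0.58Y = 4973
0.58Y = 4553, so Y = 4553/0.58 = 7850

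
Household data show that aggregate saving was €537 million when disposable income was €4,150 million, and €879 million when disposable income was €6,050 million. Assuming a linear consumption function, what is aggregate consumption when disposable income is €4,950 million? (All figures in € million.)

C = 4269

MPS = ΔS/ΔY = (879 − 537)/(6050 − 4150) = 342/1900 = 0.18
MPC = 1 − MPS = 0.82
Autonomous saving = 537 − 0.18(4150) = -210, so a = 210
C = 210 + 0.82(4950) = 210 + 4059 = 4269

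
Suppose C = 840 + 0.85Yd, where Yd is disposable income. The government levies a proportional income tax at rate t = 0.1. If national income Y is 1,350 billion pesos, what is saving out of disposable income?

Yd = (1 − 0.1)(1350) = 0.9(1350) = 1215
C = 840 + 0.85(1215) = 840 + 1032.75 = 1872.75
S = Yd − C = 1215 − 1872.75 = -657.75

S = -657.75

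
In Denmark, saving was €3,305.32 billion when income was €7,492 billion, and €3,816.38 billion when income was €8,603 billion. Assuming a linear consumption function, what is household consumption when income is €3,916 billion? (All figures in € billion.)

C = 2255.64

MPS = ΔS/ΔY = (3816.38 − 3305.32)/(8603 − 7492) = 511.06/1111 = 0.46
MPC = 1 − MPS = 0.54
Autonomous saving = 3305.32 − 0.46(7492) = -141, so a = 141
C = 141 + 0.54(3916) = 141 + 2114.64 = 2255.64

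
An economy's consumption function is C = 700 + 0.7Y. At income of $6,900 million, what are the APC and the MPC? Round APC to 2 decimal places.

MPC = 0.7 (the slope of the consumption function)
C = 700 + 0.7(6900) = 5530, so APC = 5530/6900 = 0.80

APC = 0.80; MPC = 0.7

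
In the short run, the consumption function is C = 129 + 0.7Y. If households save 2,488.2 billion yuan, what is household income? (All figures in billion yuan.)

S = Y − C = -129 + 0.3Y
-129 + 0.3Y = 2488.2, so 0.3Y = 2617.2 and Y = 8724

Y = 8724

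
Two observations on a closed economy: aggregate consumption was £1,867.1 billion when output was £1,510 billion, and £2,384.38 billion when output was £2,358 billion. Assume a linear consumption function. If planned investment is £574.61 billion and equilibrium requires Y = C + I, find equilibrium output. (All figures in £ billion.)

Y = 3899

MPC = (2384.38 − 1867.1)/(2358 − 1510) = 517.28/848 = 0.61
a = 1867.1 − 0.61(1510) = 946
Equilibrium: Y = 946 + 0.61Y + 574.61
0.39Y = 1520.61, so Y = 1520.61/0.39 = 3899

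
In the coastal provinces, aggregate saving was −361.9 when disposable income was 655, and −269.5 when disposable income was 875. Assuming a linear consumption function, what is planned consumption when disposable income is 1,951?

MPS = ΔS/ΔY = (-269.5 − (-361.9))/(875 − 655) = 92.4/220 = 0.42
MPC = 1 − MPS = 0.58
Autonomous saving = -361.9 − 0.42(655) = -637, so a = 637
C = 637 + 0.58(1951) = 637 + 1131.58 = 1768.58

C = 1768.58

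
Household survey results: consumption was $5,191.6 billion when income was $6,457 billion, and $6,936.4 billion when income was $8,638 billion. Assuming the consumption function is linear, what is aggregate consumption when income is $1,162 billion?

MPC = (6936.4 − 5191.6)/(8638 − 6457) = 1744.8/2181 = 0.8
a = 5191.6 − 0.8(6457) = 5191.6 − 5165.6 = 26
C = 26 + 0.8(1162) = 26 + 929.6 = 955.6

C = 955.6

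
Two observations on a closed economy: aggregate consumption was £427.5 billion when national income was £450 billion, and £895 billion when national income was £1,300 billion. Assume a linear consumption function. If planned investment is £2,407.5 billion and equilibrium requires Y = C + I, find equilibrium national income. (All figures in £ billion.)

Y = 5750

MPC = (895 − 427.5)/(1300 − 450) = 467.5/850 = 0.55
a = 427.5 − 0.55(450) = 180
Equilibrium: Y = 180 + 0.55Y + 2407.5
0.45Y = 2587.5, so Y = 2587.5/0.45 = 5750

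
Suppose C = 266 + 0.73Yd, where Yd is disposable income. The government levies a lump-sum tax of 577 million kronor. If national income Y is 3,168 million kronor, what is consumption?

Yd = Y − T = 3168 − 577 = 2591
C = 266 + 0.73(2591) = 266 + 1891.43 = 2157.43

C = 2157.43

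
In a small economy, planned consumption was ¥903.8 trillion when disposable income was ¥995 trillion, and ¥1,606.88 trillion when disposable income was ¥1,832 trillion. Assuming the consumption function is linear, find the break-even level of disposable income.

MPC = (1606.88 − 903.8)/(1832 − 995) = 703.08/837 = 0.84
a = 903.8 − 0.84(995) = 903.8 − 835.8 = 68
Break-even: Y = a/(1−MPC) = 68/0.16 = 425

Y = 425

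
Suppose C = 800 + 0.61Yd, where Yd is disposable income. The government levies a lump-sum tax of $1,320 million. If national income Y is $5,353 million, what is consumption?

C = 3260.13

Yd = Y − T = 5353 − 1320 = 4033
C = 800 + 0.61(4033) = 800 + 2460.13 = 3260.13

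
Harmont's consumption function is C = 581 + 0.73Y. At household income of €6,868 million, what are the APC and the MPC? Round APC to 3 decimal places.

MPC = 0.73 (the slope of the consumption function)
C = 581 + 0.73(6868) = 5594.64, so APC = 5594.64/6868 = 0.815

APC = 0.815; MPC = 0.73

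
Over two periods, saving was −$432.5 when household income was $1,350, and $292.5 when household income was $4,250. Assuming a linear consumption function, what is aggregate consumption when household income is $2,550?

C = 2682.5

MPS = ΔS/ΔY = (292.5 − (-432.5))/(4250 − 1350) = 725/2900 = 0.25
MPC = 1 − MPS = 0.75
Autonomous saving = -432.5 − 0.25(1350) = -770, so a = 770
C = 770 + 0.75(2550) = 770 + 1912.5 = 2682.5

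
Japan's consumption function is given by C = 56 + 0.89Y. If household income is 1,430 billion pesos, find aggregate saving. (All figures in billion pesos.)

S = 101.3

C = 56 + 0.89(1430) = 56 + 1272.7 = 1328.7
S = Y − C = 1430 − 1328.7 = 101.3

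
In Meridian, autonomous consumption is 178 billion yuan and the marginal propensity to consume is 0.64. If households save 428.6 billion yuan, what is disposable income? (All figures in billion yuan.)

S = Y − C = -178 + 0.36Y
-178 + 0.36Y = 428.6, so 0.36Y = 606.6 and Y = 1685

Y = 1685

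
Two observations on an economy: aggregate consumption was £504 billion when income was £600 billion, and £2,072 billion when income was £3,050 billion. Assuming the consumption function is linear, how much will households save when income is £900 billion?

MPC = (2072 − 504)/(3050 − 600) = 1568/2450 = 0.64
a = 504 − 0.64(600) = 504 − 384 = 120
C = 120 + 0.64(900) = 696
S = 900 − 696 = 204

S = 204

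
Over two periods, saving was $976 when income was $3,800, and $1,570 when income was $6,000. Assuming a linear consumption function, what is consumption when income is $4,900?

C = 3627

MPS = ΔS/ΔY = (1570 − 976)/(6000 − 3800) = 594/2200 = 0.27
MPC = 1 − MPS = 0.73
Autonomous saving = 976 − 0.27(3800) = -50, so a = 50
C = 50 + 0.73(4900) = 50 + 3577 = 3627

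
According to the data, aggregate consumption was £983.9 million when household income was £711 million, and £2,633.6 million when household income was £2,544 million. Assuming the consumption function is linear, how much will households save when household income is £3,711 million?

MPC = (2633.6 − 983.9)/(2544 − 711) = 1649.7/1833 = 0.9
a = 983.9 − 0.9(711) = 983.9 − 639.9 = 344
C = 344 + 0.9(3711) = 3683.9
S = 3711 − 3683.9 = 27.1

S = 27.1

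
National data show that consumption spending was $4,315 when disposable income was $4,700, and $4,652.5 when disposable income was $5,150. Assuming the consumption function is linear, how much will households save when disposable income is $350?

MPC = (4652.5 − 4315)/(5150 − 4700) = 337.5/450 = 0.75
a = 4315 − 0.75(4700) = 4315 − 3525 = 790
C = 790 + 0.75(350) = 1052.5
S = 350 − 1052.5 = -702.5

S = -702.5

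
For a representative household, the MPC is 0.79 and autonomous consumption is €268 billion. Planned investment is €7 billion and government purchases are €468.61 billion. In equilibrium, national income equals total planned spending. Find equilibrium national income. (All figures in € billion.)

Y = 3541

Y = C + I + G = 268 + 0.79Y + 7 + 468.61
Y − 0.79Y = 743.61
0.21Y = 743.61, so Y = 743.61/0.21 = 3541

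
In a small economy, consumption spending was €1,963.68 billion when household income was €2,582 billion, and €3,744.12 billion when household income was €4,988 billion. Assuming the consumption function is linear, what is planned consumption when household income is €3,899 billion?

C = 2938.26

MPC = (3744.12 − 1963.68)/(4988 − 2582) = 1780.44/2406 = 0.74
a = 1963.68 − 0.74(2582) = 1963.68 − 1910.68 = 53
C = 53 + 0.74(3899) = 53 + 2885.26 = 2938.26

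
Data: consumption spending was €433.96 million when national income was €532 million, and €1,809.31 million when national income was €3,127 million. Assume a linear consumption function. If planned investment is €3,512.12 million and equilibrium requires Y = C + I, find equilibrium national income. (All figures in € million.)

MPC = (1809.31 − 433.96)/(3127 − 532) = 1375.35/2595 = 0.53
a = 433.96 − 0.53(532) = 152
Equilibrium: Y = 152 + 0.53Y + 3512.12
0.47Y = 3664.12, so Y = 3664.12/0.47 = 7796

Y = 7796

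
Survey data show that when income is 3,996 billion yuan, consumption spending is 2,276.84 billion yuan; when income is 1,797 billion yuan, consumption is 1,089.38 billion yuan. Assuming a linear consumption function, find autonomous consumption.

a = 119

MPC = ΔC/ΔY = (2276.84 − 1089.38)/(3996 − 1797) = 1187.46/2199 = 0.54
a = C − MPC·Y = 1089.38 − 0.54(1797) = 1089.38 − 970.38 = 119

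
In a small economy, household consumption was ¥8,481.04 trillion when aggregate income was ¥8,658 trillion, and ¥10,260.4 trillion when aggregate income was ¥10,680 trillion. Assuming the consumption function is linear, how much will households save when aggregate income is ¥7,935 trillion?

MPC = (10260.4 − 8481.04)/(10680 − 8658) = 1779.36/2022 = 0.88
a = 8481.04 − 0.88(8658) = 8481.04 − 7619.04 = 862
C = 862 + 0.88(7935) = 7844.8
S = 7935 − 7844.8 = 90.2

S = 90.2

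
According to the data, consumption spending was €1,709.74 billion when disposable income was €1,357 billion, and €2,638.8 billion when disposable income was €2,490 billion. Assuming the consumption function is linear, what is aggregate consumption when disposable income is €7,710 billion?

C = 6919.2

MPC = (2638.8 − 1709.74)/(2490 − 1357) = 929.06/1133 = 0.82
a = 1709.74 − 0.82(1357) = 1709.74 − 1112.74 = 597
C = 597 + 0.82(7710) = 597 + 6322.2 = 6919.2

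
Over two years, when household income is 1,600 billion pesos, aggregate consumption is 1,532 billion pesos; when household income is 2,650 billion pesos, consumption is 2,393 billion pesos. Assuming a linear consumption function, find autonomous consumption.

a = 220

MPC = ΔC/ΔY = (2393 − 1532)/(2650 − 1600) = 861/1050 = 0.82
a = C − MPC·Y = 1532 − 0.82(1600) = 1532 − 1312 = 220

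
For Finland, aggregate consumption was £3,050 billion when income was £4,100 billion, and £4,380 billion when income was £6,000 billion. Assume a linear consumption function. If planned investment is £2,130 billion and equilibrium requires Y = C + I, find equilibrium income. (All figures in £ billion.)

MPC = (4380 − 3050)/(6000 − 4100) = 1330/1900 = 0.7
a = 3050 − 0.7(4100) = 180
Equilibrium: Y = 180 + 0.7Y + 2130
0.3Y = 2310, so Y = 2310/0.3 = 7700

Y = 7700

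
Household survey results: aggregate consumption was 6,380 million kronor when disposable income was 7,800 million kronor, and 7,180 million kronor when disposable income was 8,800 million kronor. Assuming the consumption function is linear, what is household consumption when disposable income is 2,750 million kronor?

C = 2340

MPC = (7180 − 6380)/(8800 − 7800) = 800/1000 = 0.8
a = 6380 − 0.8(7800) = 6380 − 6240 = 140
C = 140 + 0.8(2750) = 140 + 2200 = 2340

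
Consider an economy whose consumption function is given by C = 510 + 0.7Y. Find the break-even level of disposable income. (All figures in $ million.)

At break-even, C = Y: 510 + 0.7Y = Y
0.3Y = 510, so Y = 510/0.3 = 1700

Y = 1700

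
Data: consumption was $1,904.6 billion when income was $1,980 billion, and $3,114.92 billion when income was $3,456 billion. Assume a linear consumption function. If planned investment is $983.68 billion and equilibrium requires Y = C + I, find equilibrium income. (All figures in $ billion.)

Y = 7026

MPC = (3114.92 − 1904.6)/(3456 − 1980) = 1210.32/1476 = 0.82
a = 1904.6 − 0.82(1980) = 281
Equilibrium: Y = 281 + 0.82Y + 983.68
0.18Y = 1264.68, so Y = 1264.68/0.18 = 7026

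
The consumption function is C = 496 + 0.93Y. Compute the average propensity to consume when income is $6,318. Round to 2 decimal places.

C = 496 + 0.93(6318) = 6371.74
APC = C/Y = 6371.74/6318 = 1.01

APC = 1.01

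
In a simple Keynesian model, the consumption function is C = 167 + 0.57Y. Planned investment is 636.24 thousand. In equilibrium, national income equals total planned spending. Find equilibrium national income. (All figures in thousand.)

Y = 1868

Y = C + I = 167 + 0.57Y + 636.24
Y − 0.57Y = 803.24
0.43Y = 803.24, so Y = 803.24/0.43 = 1868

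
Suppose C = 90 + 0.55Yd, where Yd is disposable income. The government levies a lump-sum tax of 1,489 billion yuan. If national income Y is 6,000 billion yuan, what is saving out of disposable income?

Yd = Y − T = 6000 − 1489 = 4511
C = 90 + 0.55(4511) = 90 + 2481.05 = 2571.05
S = Yd − C = 4511 − 2571.05 = 1939.95

S = 1939.95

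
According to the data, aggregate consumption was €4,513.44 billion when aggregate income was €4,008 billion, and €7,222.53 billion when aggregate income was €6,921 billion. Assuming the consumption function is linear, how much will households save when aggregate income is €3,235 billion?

MPC = (7222.53 − 4513.44)/(6921 − 4008) = 2709.09/2913 = 0.93
a = 4513.44 − 0.93(4008) = 4513.44 − 3727.44 = 786
C = 786 + 0.93(3235) = 3794.55
S = 3235 − 3794.55 = -559.55

S = -559.55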